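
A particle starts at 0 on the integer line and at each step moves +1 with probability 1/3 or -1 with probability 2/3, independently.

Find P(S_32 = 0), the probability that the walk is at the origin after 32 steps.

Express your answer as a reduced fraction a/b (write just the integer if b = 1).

To be at 0 after 32 steps: need exactly 16 steps of +1 and 16 of -1.
Number of such sequences: C(32,16) = 601080390
Each has probability (1/3)^16 · (2/3)^16 = 65536/1853020188851841
P = 601080390 · 65536/1853020188851841 = 4376933826560/205891132094649

Answer: 4376933826560/205891132094649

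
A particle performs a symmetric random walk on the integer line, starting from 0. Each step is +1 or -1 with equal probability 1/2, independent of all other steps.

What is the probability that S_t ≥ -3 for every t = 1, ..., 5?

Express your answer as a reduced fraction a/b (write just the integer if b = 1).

Answer: 15/16

Derivation:
Let f(t,s) = #length-t paths at position s with S_1..S_t all ≥ -3.
f(t,s) = f(t-1,s-1) + f(t-1,s+1) for s ≥ -3; f(t,s) = 0 for s < -3.
t=0: f(0,0)=1
t=1: f(1,-1)=1 f(1,1)=1
t=2: f(2,-2)=1 f(2,0)=2 f(2,2)=1
t=3: f(3,-3)=1 f(3,-1)=3 f(3,1)=3 f(3,3)=1
t=4: f(4,-2)=4 f(4,0)=6 f(4,2)=4 f(4,4)=1
t=5: f(5,-3)=4 f(5,-1)=10 f(5,1)=10 f(5,3)=5 f(5,5)=1
Σ_s f(5,s) = 30
P = 30/32 = 15/16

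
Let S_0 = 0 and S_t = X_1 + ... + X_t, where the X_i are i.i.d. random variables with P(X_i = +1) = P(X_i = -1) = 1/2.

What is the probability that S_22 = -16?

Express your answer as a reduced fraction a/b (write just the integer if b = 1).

Answer: 385/1048576

Derivation:
To reach position -16 after 22 steps: need 3 steps of +1 and 19 of -1.
Favorable paths: C(22,3) = 1540
Total paths: 2^22 = 4194304
P = 1540/4194304 = 385/1048576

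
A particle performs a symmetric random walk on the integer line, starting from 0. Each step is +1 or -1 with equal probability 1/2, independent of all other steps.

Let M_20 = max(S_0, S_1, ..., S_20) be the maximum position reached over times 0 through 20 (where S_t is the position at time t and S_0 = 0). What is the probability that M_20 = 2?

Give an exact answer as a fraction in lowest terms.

Answer: 20995/131072

Derivation:
Let M_20 = max(S_0,...,S_20). Use the reflection principle: for j ≥ 1, #{paths with M_20 ≥ j} = #{S_20 ≥ j} + #{S_20 ≥ j+1}.
By reflection, #{M_20 ≥ 2} = #{S_20 ≥ 2} + #{S_20 ≥ 3} = 431910 + 263950 = 695860.
#{M_20 ≥ 3} = #{S_20 ≥ 3} + #{S_20 ≥ 4} = 263950 + 263950 = 527900.
#{M_20 = 2} = 695860 - 527900 = 167960.
P(M_20 = 2) = 167960/1048576 = 20995/131072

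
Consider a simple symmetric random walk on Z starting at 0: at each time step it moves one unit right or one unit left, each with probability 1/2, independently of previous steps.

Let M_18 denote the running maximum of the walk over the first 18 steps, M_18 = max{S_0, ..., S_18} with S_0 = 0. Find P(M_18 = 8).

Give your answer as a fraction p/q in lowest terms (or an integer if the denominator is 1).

Answer: 1071/32768

Derivation:
Let M_18 = max(S_0,...,S_18). Use the reflection principle: for j ≥ 1, #{paths with M_18 ≥ j} = #{S_18 ≥ j} + #{S_18 ≥ j+1}.
By reflection, #{M_18 ≥ 8} = #{S_18 ≥ 8} + #{S_18 ≥ 9} = 12616 + 4048 = 16664.
#{M_18 ≥ 9} = #{S_18 ≥ 9} + #{S_18 ≥ 10} = 4048 + 4048 = 8096.
#{M_18 = 8} = 16664 - 8096 = 8568.
P(M_18 = 8) = 8568/262144 = 1071/32768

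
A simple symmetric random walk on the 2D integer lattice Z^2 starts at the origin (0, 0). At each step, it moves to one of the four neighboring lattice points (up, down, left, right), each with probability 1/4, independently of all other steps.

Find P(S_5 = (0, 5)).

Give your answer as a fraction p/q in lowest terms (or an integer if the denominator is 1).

Let h be the number of horizontal steps (so 5-h are vertical). To end at (0,5) need (h+0)/2 right-steps and ((5-h)+5)/2 up-steps.
Sum over h with 0 ≤ h ≤ 0, h ≡ 0 (mod 2), 5-h ≡ 1 (mod 2):
h=0: C(5,0)·C(0,0)·C(5,5) = 1·1·1 = 1
Total favorable: 1
Total paths: 4^5 = 1024
P = 1/1024 = 1/1024

Answer: 1/1024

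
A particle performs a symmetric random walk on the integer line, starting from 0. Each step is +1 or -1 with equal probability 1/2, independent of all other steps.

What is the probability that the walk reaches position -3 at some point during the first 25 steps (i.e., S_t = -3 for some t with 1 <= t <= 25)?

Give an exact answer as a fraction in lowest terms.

Answer: 1168527/2097152

Derivation:
Count via complement. Let g(t,s) = #length-t paths at position s with S_1..S_t all ≠ -3.
g(t,s) = g(t-1,s-1) + g(t-1,s+1) for s ≠ -3; g(t,-3) = 0.
t=0: g(0,0)=1
t=1: g(1,-1)=1 g(1,1)=1
t=2: g(2,-2)=1 g(2,0)=2 g(2,2)=1
t=3: g(3,-1)=3 g(3,1)=3 g(3,3)=1
t=4: g(4,-2)=3 g(4,0)=6 g(4,2)=4 g(4,4)=1
t=5: g(5,-1)=9 g(5,1)=10 g(5,3)=5 g(5,5)=1
t=6: g(6,-2)=9 g(6,0)=19 g(6,2)=15 g(6,4)=6 g(6,6)=1
t=7: g(7,-1)=28 g(7,1)=34 g(7,3)=21 g(7,5)=7 g(7,7)=1
t=8: g(8,-2)=28 g(8,0)=62 g(8,2)=55 g(8,4)=28 g(8,6)=8 g(8,8)=1
t=9: g(9,-1)=90 g(9,1)=117 g(9,3)=83 g(9,5)=36 g(9,7)=9 g(9,9)=1
t=10: g(10,-2)=90 g(10,0)=207 g(10,2)=200 g(10,4)=119 g(10,6)=45 g(10,8)=10 g(10,10)=1
t=11: g(11,-1)=297 g(11,1)=407 g(11,3)=319 g(11,5)=164 g(11,7)=55 g(11,9)=11 g(11,11)=1
t=12: g(12,-2)=297 g(12,0)=704 g(12,2)=726 g(12,4)=483 g(12,6)=219 g(12,8)=66 g(12,10)=12 g(12,12)=1
t=13: g(13,-1)=1001 g(13,1)=1430 g(13,3)=1209 g(13,5)=702 g(13,7)=285 g(13,9)=78 g(13,11)=13 g(13,13)=1
t=14: g(14,-2)=1001 g(14,0)=2431 g(14,2)=2639 g(14,4)=1911 g(14,6)=987 g(14,8)=363 g(14,10)=91 g(14,12)=14 g(14,14)=1
t=15: g(15,-1)=3432 g(15,1)=5070 g(15,3)=4550 g(15,5)=2898 g(15,7)=1350 g(15,9)=454 g(15,11)=105 g(15,13)=15 g(15,15)=1
t=16: g(16,-2)=3432 g(16,0)=8502 g(16,2)=9620 g(16,4)=7448 g(16,6)=4248 g(16,8)=1804 g(16,10)=559 g(16,12)=120 g(16,14)=16 g(16,16)=1
t=17: g(17,-1)=11934 g(17,1)=18122 g(17,3)=17068 g(17,5)=11696 g(17,7)=6052 g(17,9)=2363 g(17,11)=679 g(17,13)=136 g(17,15)=17 g(17,17)=1
t=18: g(18,-2)=11934 g(18,0)=30056 g(18,2)=35190 g(18,4)=28764 g(18,6)=17748 g(18,8)=8415 g(18,10)=3042 g(18,12)=815 g(18,14)=153 g(18,16)=18 g(18,18)=1
t=19: g(19,-1)=41990 g(19,1)=65246 g(19,3)=63954 g(19,5)=46512 g(19,7)=26163 g(19,9)=11457 g(19,11)=3857 g(19,13)=968 g(19,15)=171 g(19,17)=19 g(19,19)=1
t=20: g(20,-2)=41990 g(20,0)=107236 g(20,2)=129200 g(20,4)=110466 g(20,6)=72675 g(20,8)=37620 g(20,10)=15314 g(20,12)=4825 g(20,14)=1139 g(20,16)=190 g(20,18)=20 g(20,20)=1
t=21: g(21,-1)=149226 g(21,1)=236436 g(21,3)=239666 g(21,5)=183141 g(21,7)=110295 g(21,9)=52934 g(21,11)=20139 g(21,13)=5964 g(21,15)=1329 g(21,17)=210 g(21,19)=21 g(21,21)=1
t=22: g(22,-2)=149226 g(22,0)=385662 g(22,2)=476102 g(22,4)=422807 g(22,6)=293436 g(22,8)=163229 g(22,10)=73073 g(22,12)=26103 g(22,14)=7293 g(22,16)=1539 g(22,18)=231 g(22,20)=22 g(22,22)=1
t=23: g(23,-1)=534888 g(23,1)=861764 g(23,3)=898909 g(23,5)=716243 g(23,7)=456665 g(23,9)=236302 g(23,11)=99176 g(23,13)=33396 g(23,15)=8832 g(23,17)=1770 g(23,19)=253 g(23,21)=23 g(23,23)=1
t=24: g(24,-2)=534888 g(24,0)=1396652 g(24,2)=1760673 g(24,4)=1615152 g(24,6)=1172908 g(24,8)=692967 g(24,10)=335478 g(24,12)=132572 g(24,14)=42228 g(24,16)=10602 g(24,18)=2023 g(24,20)=276 g(24,22)=24 g(24,24)=1
t=25: g(25,-1)=1931540 g(25,1)=3157325 g(25,3)=3375825 g(25,5)=2788060 g(25,7)=1865875 g(25,9)=1028445 g(25,11)=468050 g(25,13)=174800 g(25,15)=52830 g(25,17)=12625 g(25,19)=2299 g(25,21)=300 g(25,23)=25 g(25,25)=1
Paths never hitting -3: Σ_s g(25,s) = 14858000
Paths hitting -3: 2^25 - 14858000 = 18696432
P = 18696432/33554432 = 1168527/2097152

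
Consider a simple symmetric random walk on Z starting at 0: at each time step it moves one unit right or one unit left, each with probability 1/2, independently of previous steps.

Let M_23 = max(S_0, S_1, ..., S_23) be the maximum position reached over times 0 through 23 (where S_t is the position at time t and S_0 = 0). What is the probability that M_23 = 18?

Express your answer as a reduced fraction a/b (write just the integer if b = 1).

Let M_23 = max(S_0,...,S_23). Use the reflection principle: for j ≥ 1, #{paths with M_23 ≥ j} = #{S_23 ≥ j} + #{S_23 ≥ j+1}.
By reflection, #{M_23 ≥ 18} = #{S_23 ≥ 18} + #{S_23 ≥ 19} = 277 + 277 = 554.
#{M_23 ≥ 19} = #{S_23 ≥ 19} + #{S_23 ≥ 20} = 277 + 24 = 301.
#{M_23 = 18} = 554 - 301 = 253.
P(M_23 = 18) = 253/8388608 = 253/8388608

Answer: 253/8388608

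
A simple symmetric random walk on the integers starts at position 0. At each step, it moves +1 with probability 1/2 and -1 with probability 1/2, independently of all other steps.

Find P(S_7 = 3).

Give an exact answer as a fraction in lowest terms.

To reach position 3 after 7 steps: need 5 steps of +1 and 2 of -1.
Favorable paths: C(7,5) = 21
Total paths: 2^7 = 128
P = 21/128 = 21/128

Answer: 21/128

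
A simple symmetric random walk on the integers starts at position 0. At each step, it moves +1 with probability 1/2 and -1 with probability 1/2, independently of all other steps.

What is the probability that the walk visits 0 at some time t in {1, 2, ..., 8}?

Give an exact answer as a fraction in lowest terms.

Count via complement. Let g(t,s) = #length-t paths at position s with S_1..S_t all ≠ 0.
g(t,s) = g(t-1,s-1) + g(t-1,s+1) for s ≠ 0; g(t,0) = 0.
t=0: g(0,0)=1
t=1: g(1,-1)=1 g(1,1)=1
t=2: g(2,-2)=1 g(2,2)=1
t=3: g(3,-3)=1 g(3,-1)=1 g(3,1)=1 g(3,3)=1
t=4: g(4,-4)=1 g(4,-2)=2 g(4,2)=2 g(4,4)=1
t=5: g(5,-5)=1 g(5,-3)=3 g(5,-1)=2 g(5,1)=2 g(5,3)=3 g(5,5)=1
t=6: g(6,-6)=1 g(6,-4)=4 g(6,-2)=5 g(6,2)=5 g(6,4)=4 g(6,6)=1
t=7: g(7,-7)=1 g(7,-5)=5 g(7,-3)=9 g(7,-1)=5 g(7,1)=5 g(7,3)=9 g(7,5)=5 g(7,7)=1
t=8: g(8,-8)=1 g(8,-6)=6 g(8,-4)=14 g(8,-2)=14 g(8,2)=14 g(8,4)=14 g(8,6)=6 g(8,8)=1
Paths never hitting 0: Σ_s g(8,s) = 70
Paths hitting 0: 2^8 - 70 = 186
P = 186/256 = 93/128

Answer: 93/128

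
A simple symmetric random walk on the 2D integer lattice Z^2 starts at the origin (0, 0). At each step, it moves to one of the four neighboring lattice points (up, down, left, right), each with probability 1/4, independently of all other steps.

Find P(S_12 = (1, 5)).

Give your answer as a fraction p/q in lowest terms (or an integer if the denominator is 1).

Answer: 27225/4194304

Derivation:
Let h be the number of horizontal steps (so 12-h are vertical). To end at (1,5) need (h+1)/2 right-steps and ((12-h)+5)/2 up-steps.
Sum over h with 1 ≤ h ≤ 7, h ≡ 1 (mod 2), 12-h ≡ 1 (mod 2):
h=1: C(12,1)·C(1,1)·C(11,8) = 12·1·165 = 1980
h=3: C(12,3)·C(3,2)·C(9,7) = 220·3·36 = 23760
h=5: C(12,5)·C(5,3)·C(7,6) = 792·10·7 = 55440
h=7: C(12,7)·C(7,4)·C(5,5) = 792·35·1 = 27720
Total favorable: 108900
Total paths: 4^12 = 16777216
P = 108900/16777216 = 27225/4194304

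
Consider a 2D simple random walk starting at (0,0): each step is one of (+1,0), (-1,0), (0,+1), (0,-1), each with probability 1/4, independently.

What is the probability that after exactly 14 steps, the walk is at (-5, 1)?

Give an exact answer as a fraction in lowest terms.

Answer: 1002001/134217728

Derivation:
Let h be the number of horizontal steps (so 14-h are vertical). To end at (-5,1) need (h-5)/2 right-steps and ((14-h)+1)/2 up-steps.
Sum over h with 5 ≤ h ≤ 13, h ≡ 1 (mod 2), 14-h ≡ 1 (mod 2):
h=5: C(14,5)·C(5,0)·C(9,5) = 2002·1·126 = 252252
h=7: C(14,7)·C(7,1)·C(7,4) = 3432·7·35 = 840840
h=9: C(14,9)·C(9,2)·C(5,3) = 2002·36·10 = 720720
h=11: C(14,11)·C(11,3)·C(3,2) = 364·165·3 = 180180
h=13: C(14,13)·C(13,4)·C(1,1) = 14·715·1 = 10010
Total favorable: 2004002
Total paths: 4^14 = 268435456
P = 2004002/268435456 = 1002001/134217728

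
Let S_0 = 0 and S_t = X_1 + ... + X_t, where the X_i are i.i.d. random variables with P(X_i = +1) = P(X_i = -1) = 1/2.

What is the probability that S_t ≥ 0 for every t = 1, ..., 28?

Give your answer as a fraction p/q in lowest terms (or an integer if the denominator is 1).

Answer: 5014575/33554432

Derivation:
Let f(t,s) = #length-t paths at position s with S_1..S_t all ≥ 0.
f(t,s) = f(t-1,s-1) + f(t-1,s+1) for s ≥ 0; f(t,s) = 0 for s < 0.
t=0: f(0,0)=1
t=1: f(1,1)=1
t=2: f(2,0)=1 f(2,2)=1
t=3: f(3,1)=2 f(3,3)=1
t=4: f(4,0)=2 f(4,2)=3 f(4,4)=1
t=5: f(5,1)=5 f(5,3)=4 f(5,5)=1
t=6: f(6,0)=5 f(6,2)=9 f(6,4)=5 f(6,6)=1
t=7: f(7,1)=14 f(7,3)=14 f(7,5)=6 f(7,7)=1
t=8: f(8,0)=14 f(8,2)=28 f(8,4)=20 f(8,6)=7 f(8,8)=1
t=9: f(9,1)=42 f(9,3)=48 f(9,5)=27 f(9,7)=8 f(9,9)=1
t=10: f(10,0)=42 f(10,2)=90 f(10,4)=75 f(10,6)=35 f(10,8)=9 f(10,10)=1
t=11: f(11,1)=132 f(11,3)=165 f(11,5)=110 f(11,7)=44 f(11,9)=10 f(11,11)=1
t=12: f(12,0)=132 f(12,2)=297 f(12,4)=275 f(12,6)=154 f(12,8)=54 f(12,10)=11 f(12,12)=1
t=13: f(13,1)=429 f(13,3)=572 f(13,5)=429 f(13,7)=208 f(13,9)=65 f(13,11)=12 f(13,13)=1
t=14: f(14,0)=429 f(14,2)=1001 f(14,4)=1001 f(14,6)=637 f(14,8)=273 f(14,10)=77 f(14,12)=13 f(14,14)=1
t=15: f(15,1)=1430 f(15,3)=2002 f(15,5)=1638 f(15,7)=910 f(15,9)=350 f(15,11)=90 f(15,13)=14 f(15,15)=1
t=16: f(16,0)=1430 f(16,2)=3432 f(16,4)=3640 f(16,6)=2548 f(16,8)=1260 f(16,10)=440 f(16,12)=104 f(16,14)=15 f(16,16)=1
t=17: f(17,1)=4862 f(17,3)=7072 f(17,5)=6188 f(17,7)=3808 f(17,9)=1700 f(17,11)=544 f(17,13)=119 f(17,15)=16 f(17,17)=1
t=18: f(18,0)=4862 f(18,2)=11934 f(18,4)=13260 f(18,6)=9996 f(18,8)=5508 f(18,10)=2244 f(18,12)=663 f(18,14)=135 f(18,16)=17 f(18,18)=1
t=19: f(19,1)=16796 f(19,3)=25194 f(19,5)=23256 f(19,7)=15504 f(19,9)=7752 f(19,11)=2907 f(19,13)=798 f(19,15)=152 f(19,17)=18 f(19,19)=1
t=20: f(20,0)=16796 f(20,2)=41990 f(20,4)=48450 f(20,6)=38760 f(20,8)=23256 f(20,10)=10659 f(20,12)=3705 f(20,14)=950 f(20,16)=170 f(20,18)=19 f(20,20)=1
t=21: f(21,1)=58786 f(21,3)=90440 f(21,5)=87210 f(21,7)=62016 f(21,9)=33915 f(21,11)=14364 f(21,13)=4655 f(21,15)=1120 f(21,17)=189 f(21,19)=20 f(21,21)=1
t=22: f(22,0)=58786 f(22,2)=149226 f(22,4)=177650 f(22,6)=149226 f(22,8)=95931 f(22,10)=48279 f(22,12)=19019 f(22,14)=5775 f(22,16)=1309 f(22,18)=209 f(22,20)=21 f(22,22)=1
t=23: f(23,1)=208012 f(23,3)=326876 f(23,5)=326876 f(23,7)=245157 f(23,9)=144210 f(23,11)=67298 f(23,13)=24794 f(23,15)=7084 f(23,17)=1518 f(23,19)=230 f(23,21)=22 f(23,23)=1
t=24: f(24,0)=208012 f(24,2)=534888 f(24,4)=653752 f(24,6)=572033 f(24,8)=389367 f(24,10)=211508 f(24,12)=92092 f(24,14)=31878 f(24,16)=8602 f(24,18)=1748 f(24,20)=252 f(24,22)=23 f(24,24)=1
t=25: f(25,1)=742900 f(25,3)=1188640 f(25,5)=1225785 f(25,7)=961400 f(25,9)=600875 f(25,11)=303600 f(25,13)=123970 f(25,15)=40480 f(25,17)=10350 f(25,19)=2000 f(25,21)=275 f(25,23)=24 f(25,25)=1
t=26: f(26,0)=742900 f(26,2)=1931540 f(26,4)=2414425 f(26,6)=2187185 f(26,8)=1562275 f(26,10)=904475 f(26,12)=427570 f(26,14)=164450 f(26,16)=50830 f(26,18)=12350 f(26,20)=2275 f(26,22)=299 f(26,24)=25 f(26,26)=1
t=27: f(27,1)=2674440 f(27,3)=4345965 f(27,5)=4601610 f(27,7)=3749460 f(27,9)=2466750 f(27,11)=1332045 f(27,13)=592020 f(27,15)=215280 f(27,17)=63180 f(27,19)=14625 f(27,21)=2574 f(27,23)=324 f(27,25)=26 f(27,27)=1
t=28: f(28,0)=2674440 f(28,2)=7020405 f(28,4)=8947575 f(28,6)=8351070 f(28,8)=6216210 f(28,10)=3798795 f(28,12)=1924065 f(28,14)=807300 f(28,16)=278460 f(28,18)=77805 f(28,20)=17199 f(28,22)=2898 f(28,24)=350 f(28,26)=27 f(28,28)=1
Σ_s f(28,s) = 40116600
P = 40116600/268435456 = 5014575/33554432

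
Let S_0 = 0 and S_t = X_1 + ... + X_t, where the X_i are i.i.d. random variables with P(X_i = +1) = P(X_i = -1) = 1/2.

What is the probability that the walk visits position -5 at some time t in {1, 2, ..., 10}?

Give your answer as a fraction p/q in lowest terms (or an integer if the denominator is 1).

Count via complement. Let g(t,s) = #length-t paths at position s with S_1..S_t all ≠ -5.
g(t,s) = g(t-1,s-1) + g(t-1,s+1) for s ≠ -5; g(t,-5) = 0.
t=0: g(0,0)=1
t=1: g(1,-1)=1 g(1,1)=1
t=2: g(2,-2)=1 g(2,0)=2 g(2,2)=1
t=3: g(3,-3)=1 g(3,-1)=3 g(3,1)=3 g(3,3)=1
t=4: g(4,-4)=1 g(4,-2)=4 g(4,0)=6 g(4,2)=4 g(4,4)=1
t=5: g(5,-3)=5 g(5,-1)=10 g(5,1)=10 g(5,3)=5 g(5,5)=1
t=6: g(6,-4)=5 g(6,-2)=15 g(6,0)=20 g(6,2)=15 g(6,4)=6 g(6,6)=1
t=7: g(7,-3)=20 g(7,-1)=35 g(7,1)=35 g(7,3)=21 g(7,5)=7 g(7,7)=1
t=8: g(8,-4)=20 g(8,-2)=55 g(8,0)=70 g(8,2)=56 g(8,4)=28 g(8,6)=8 g(8,8)=1
t=9: g(9,-3)=75 g(9,-1)=125 g(9,1)=126 g(9,3)=84 g(9,5)=36 g(9,7)=9 g(9,9)=1
t=10: g(10,-4)=75 g(10,-2)=200 g(10,0)=251 g(10,2)=210 g(10,4)=120 g(10,6)=45 g(10,8)=10 g(10,10)=1
Paths never hitting -5: Σ_s g(10,s) = 912
Paths hitting -5: 2^10 - 912 = 112
P = 112/1024 = 7/64

Answer: 7/64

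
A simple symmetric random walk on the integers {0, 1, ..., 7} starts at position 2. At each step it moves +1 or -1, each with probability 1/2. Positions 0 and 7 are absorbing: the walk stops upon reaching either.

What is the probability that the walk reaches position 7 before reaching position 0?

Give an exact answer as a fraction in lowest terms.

Answer: 2/7

Derivation:
Symmetric walk (p = 1/2): the harmonic-function argument gives P(hit 7 before 0 | start at 2) = a/N.
P = 2/7 = 2/7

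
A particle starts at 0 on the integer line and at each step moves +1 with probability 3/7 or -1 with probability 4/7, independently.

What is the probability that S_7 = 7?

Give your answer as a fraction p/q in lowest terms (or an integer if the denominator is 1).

Answer: 2187/823543

Derivation:
To reach position 7 after 7 steps: need 7 steps of +1 and 0 steps of -1.
Number of such sequences: C(7,7) = 1
Each has probability (3/7)^7 · (4/7)^0 = 2187/823543
P = 1 · 2187/823543 = 2187/823543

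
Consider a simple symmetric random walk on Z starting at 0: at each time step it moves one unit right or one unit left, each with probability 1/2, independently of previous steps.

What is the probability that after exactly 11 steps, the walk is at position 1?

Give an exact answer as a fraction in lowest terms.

Answer: 231/1024

Derivation:
To reach position 1 after 11 steps: need 6 steps of +1 and 5 of -1.
Favorable paths: C(11,6) = 462
Total paths: 2^11 = 2048
P = 462/2048 = 231/1024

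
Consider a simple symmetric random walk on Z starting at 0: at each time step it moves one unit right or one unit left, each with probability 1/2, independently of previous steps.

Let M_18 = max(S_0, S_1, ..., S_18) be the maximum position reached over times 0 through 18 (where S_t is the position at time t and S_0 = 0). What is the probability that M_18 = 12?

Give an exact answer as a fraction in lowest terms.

Answer: 51/16384

Derivation:
Let M_18 = max(S_0,...,S_18). Use the reflection principle: for j ≥ 1, #{paths with M_18 ≥ j} = #{S_18 ≥ j} + #{S_18 ≥ j+1}.
By reflection, #{M_18 ≥ 12} = #{S_18 ≥ 12} + #{S_18 ≥ 13} = 988 + 172 = 1160.
#{M_18 ≥ 13} = #{S_18 ≥ 13} + #{S_18 ≥ 14} = 172 + 172 = 344.
#{M_18 = 12} = 1160 - 344 = 816.
P(M_18 = 12) = 816/262144 = 51/16384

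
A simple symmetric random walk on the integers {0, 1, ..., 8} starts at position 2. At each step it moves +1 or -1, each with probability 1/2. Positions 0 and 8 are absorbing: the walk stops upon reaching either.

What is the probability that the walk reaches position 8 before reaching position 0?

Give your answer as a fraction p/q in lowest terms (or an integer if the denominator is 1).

Answer: 1/4

Derivation:
Symmetric walk (p = 1/2): the harmonic-function argument gives P(hit 8 before 0 | start at 2) = a/N.
P = 2/8 = 1/4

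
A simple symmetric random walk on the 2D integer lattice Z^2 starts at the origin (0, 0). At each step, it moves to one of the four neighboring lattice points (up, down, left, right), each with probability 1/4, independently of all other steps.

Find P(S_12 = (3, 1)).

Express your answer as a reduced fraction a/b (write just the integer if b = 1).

Answer: 49005/2097152

Derivation:
Let h be the number of horizontal steps (so 12-h are vertical). To end at (3,1) need (h+3)/2 right-steps and ((12-h)+1)/2 up-steps.
Sum over h with 3 ≤ h ≤ 11, h ≡ 1 (mod 2), 12-h ≡ 1 (mod 2):
h=3: C(12,3)·C(3,3)·C(9,5) = 220·1·126 = 27720
h=5: C(12,5)·C(5,4)·C(7,4) = 792·5·35 = 138600
h=7: C(12,7)·C(7,5)·C(5,3) = 792·21·10 = 166320
h=9: C(12,9)·C(9,6)·C(3,2) = 220·84·3 = 55440
h=11: C(12,11)·C(11,7)·C(1,1) = 12·330·1 = 3960
Total favorable: 392040
Total paths: 4^12 = 16777216
P = 392040/16777216 = 49005/2097152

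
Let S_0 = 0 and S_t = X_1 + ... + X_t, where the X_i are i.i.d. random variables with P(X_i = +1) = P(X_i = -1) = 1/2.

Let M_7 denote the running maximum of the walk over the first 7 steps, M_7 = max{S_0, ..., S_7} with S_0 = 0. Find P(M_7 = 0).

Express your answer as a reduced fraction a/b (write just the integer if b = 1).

Let M_7 = max(S_0,...,S_7). Use the reflection principle: for j ≥ 1, #{paths with M_7 ≥ j} = #{S_7 ≥ j} + #{S_7 ≥ j+1}.
P(M_7 ≥ 0) = 1 since S_0 = 0, so #{M_7 ≥ 0} = 128.
#{M_7 ≥ 1} = #{S_7 ≥ 1} + #{S_7 ≥ 2} = 64 + 29 = 93.
#{M_7 = 0} = 128 - 93 = 35.
P(M_7 = 0) = 35/128 = 35/128

Answer: 35/128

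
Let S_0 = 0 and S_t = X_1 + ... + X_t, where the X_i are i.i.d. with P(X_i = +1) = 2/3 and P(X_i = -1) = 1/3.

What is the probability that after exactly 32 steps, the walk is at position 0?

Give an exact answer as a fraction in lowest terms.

Answer: 4376933826560/205891132094649

Derivation:
To be at 0 after 32 steps: need exactly 16 steps of +1 and 16 of -1.
Number of such sequences: C(32,16) = 601080390
Each has probability (2/3)^16 · (1/3)^16 = 65536/1853020188851841
P = 601080390 · 65536/1853020188851841 = 4376933826560/205891132094649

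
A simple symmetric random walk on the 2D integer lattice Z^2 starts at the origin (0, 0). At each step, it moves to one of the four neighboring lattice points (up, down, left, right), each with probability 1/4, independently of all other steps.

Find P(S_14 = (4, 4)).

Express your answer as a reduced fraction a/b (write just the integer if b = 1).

Answer: 39039/8388608

Derivation:
Let h be the number of horizontal steps (so 14-h are vertical). To end at (4,4) need (h+4)/2 right-steps and ((14-h)+4)/2 up-steps.
Sum over h with 4 ≤ h ≤ 10, h ≡ 0 (mod 2), 14-h ≡ 0 (mod 2):
h=4: C(14,4)·C(4,4)·C(10,7) = 1001·1·120 = 120120
h=6: C(14,6)·C(6,5)·C(8,6) = 3003·6·28 = 504504
h=8: C(14,8)·C(8,6)·C(6,5) = 3003·28·6 = 504504
h=10: C(14,10)·C(10,7)·C(4,4) = 1001·120·1 = 120120
Total favorable: 1249248
Total paths: 4^14 = 268435456
P = 1249248/268435456 = 39039/8388608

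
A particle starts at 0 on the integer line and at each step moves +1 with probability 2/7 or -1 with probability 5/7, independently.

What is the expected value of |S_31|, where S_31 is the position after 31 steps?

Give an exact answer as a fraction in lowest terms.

S_31 takes values m ≡ 1 (mod 2) with |m| ≤ 31; P(S_31=m) = C(31,(31+m)/2) · (2/7)^((31+m)/2) · (5/7)^((31-m)/2).
Distribution: P(S=-31)=4656612873077392578125/157775382034845806615042743, P(S=-29)=57741999626159667968750/157775382034845806615042743, P(S=-27)=346451997756958007812500/157775382034845806615042743, P(S=-25)=1339614391326904296875000/157775382034845806615042743, P(S=-23)=535845756530761718750000/22539340290692258087863249, P(S=-21)=1157426834106445312500000/22539340290692258087863249, P(S=-19)=2006206512451171875000000/22539340290692258087863249, P(S=-17)=20062065124511718750000000/157775382034845806615042743, P(S=-15)=24074478149414062500000000/157775382034845806615042743, P(S=-13)=24609466552734375000000000/157775382034845806615042743, P(S=-11)=21656330566406250000000000/157775382034845806615042743, P(S=-9)=2362508789062500000000000/22539340290692258087863249, P(S=-7)=1575005859375000000000000/22539340290692258087863249, P(S=-5)=920772656250000000000000/22539340290692258087863249, P(S=-3)=3314781562500000000000000/157775382034845806615042743, P(S=-1)=1502700975000000000000000/157775382034845806615042743, P(S=1)=601080390000000000000000/157775382034845806615042743, P(S=3)=212146020000000000000000/157775382034845806615042743, P(S=5)=9428712000000000000000/22539340290692258087863249, P(S=7)=2580489600000000000000/22539340290692258087863249, P(S=9)=619317504000000000000/22539340290692258087863249, P(S=11)=908332339200000000000/157775382034845806615042743, P(S=13)=165151334400000000000/157775382034845806615042743, P(S=15)=25849774080000000000/157775382034845806615042743, P(S=17)=3446636544000000000/157775382034845806615042743, P(S=19)=55146184704000000/22539340290692258087863249, P(S=21)=5090417049600000/22539340290692258087863249, P(S=23)=377067929600000/22539340290692258087863249, P(S=25)=150827171840000/157775382034845806615042743, P(S=27)=6241124352000/157775382034845806615042743, P(S=29)=166429982720/157775382034845806615042743, P(S=31)=2147483648/157775382034845806615042743
E[|S_31|] = Σ_m |m|·P(S_31=m) = 299949971711496782962696299/22539340290692258087863249

Answer: 299949971711496782962696299/22539340290692258087863249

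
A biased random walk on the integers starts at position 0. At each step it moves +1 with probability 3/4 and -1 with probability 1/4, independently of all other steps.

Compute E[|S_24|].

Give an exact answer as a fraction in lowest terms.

S_24 takes values m ≡ 0 (mod 2) with |m| ≤ 24; P(S_24=m) = C(24,(24+m)/2) · (3/4)^((24+m)/2) · (1/4)^((24-m)/2).
Distribution: P(S=-24)=1/281474976710656, P(S=-22)=9/35184372088832, P(S=-20)=621/70368744177664, P(S=-18)=6831/35184372088832, P(S=-16)=430353/140737488355328, P(S=-14)=1291059/35184372088832, P(S=-12)=24530121/70368744177664, P(S=-10)=94616181/35184372088832, P(S=-8)=4825425231/281474976710656, P(S=-6)=1608475077/17592186044416, P(S=-4)=14476275693/35184372088832, P(S=-2)=27636526323/17592186044416, P(S=0)=359274842199/70368744177664, P(S=2)=248728736907/17592186044416, P(S=4)=1172578331133/35184372088832, P(S=6)=1172578331133/17592186044416, P(S=8)=31659614940591/281474976710656, P(S=10)=5586990871869/35184372088832, P(S=12)=13036312034361/70368744177664, P(S=14)=6175095174171/35184372088832, P(S=16)=18525285522513/140737488355328, P(S=18)=2646469360359/35184372088832, P(S=20)=2165293113021/70368744177664, P(S=22)=282429536481/35184372088832, P(S=24)=282429536481/281474976710656
E[|S_24|] = Σ_m |m|·P(S_24=m) = 105649962067677/8796093022208

Answer: 105649962067677/8796093022208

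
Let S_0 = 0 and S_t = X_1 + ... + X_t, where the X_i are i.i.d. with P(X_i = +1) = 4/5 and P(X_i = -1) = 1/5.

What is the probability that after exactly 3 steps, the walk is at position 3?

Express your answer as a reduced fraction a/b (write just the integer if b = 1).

Answer: 64/125

Derivation:
To reach position 3 after 3 steps: need 3 steps of +1 and 0 steps of -1.
Number of such sequences: C(3,3) = 1
Each has probability (4/5)^3 · (1/5)^0 = 64/125
P = 1 · 64/125 = 64/125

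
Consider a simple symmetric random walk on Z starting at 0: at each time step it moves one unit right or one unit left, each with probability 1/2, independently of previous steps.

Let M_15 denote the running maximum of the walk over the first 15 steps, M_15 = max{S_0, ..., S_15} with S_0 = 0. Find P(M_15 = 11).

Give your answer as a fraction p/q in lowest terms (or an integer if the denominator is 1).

Answer: 105/32768

Derivation:
Let M_15 = max(S_0,...,S_15). Use the reflection principle: for j ≥ 1, #{paths with M_15 ≥ j} = #{S_15 ≥ j} + #{S_15 ≥ j+1}.
By reflection, #{M_15 ≥ 11} = #{S_15 ≥ 11} + #{S_15 ≥ 12} = 121 + 16 = 137.
#{M_15 ≥ 12} = #{S_15 ≥ 12} + #{S_15 ≥ 13} = 16 + 16 = 32.
#{M_15 = 11} = 137 - 32 = 105.
P(M_15 = 11) = 105/32768 = 105/32768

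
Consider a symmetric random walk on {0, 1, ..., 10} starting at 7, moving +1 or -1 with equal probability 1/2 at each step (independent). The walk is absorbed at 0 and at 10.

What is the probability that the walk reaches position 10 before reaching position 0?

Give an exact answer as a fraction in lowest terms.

Answer: 7/10

Derivation:
Symmetric walk (p = 1/2): the harmonic-function argument gives P(hit 10 before 0 | start at 7) = a/N.
P = 7/10 = 7/10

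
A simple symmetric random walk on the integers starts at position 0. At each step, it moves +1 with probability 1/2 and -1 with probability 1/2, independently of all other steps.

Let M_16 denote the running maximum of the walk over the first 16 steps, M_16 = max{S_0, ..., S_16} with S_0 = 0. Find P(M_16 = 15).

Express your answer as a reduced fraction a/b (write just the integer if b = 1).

Answer: 1/65536

Derivation:
Let M_16 = max(S_0,...,S_16). Use the reflection principle: for j ≥ 1, #{paths with M_16 ≥ j} = #{S_16 ≥ j} + #{S_16 ≥ j+1}.
By reflection, #{M_16 ≥ 15} = #{S_16 ≥ 15} + #{S_16 ≥ 16} = 1 + 1 = 2.
#{M_16 ≥ 16} = #{S_16 ≥ 16} + #{S_16 ≥ 17} = 1 + 0 = 1.
#{M_16 = 15} = 2 - 1 = 1.
P(M_16 = 15) = 1/65536 = 1/65536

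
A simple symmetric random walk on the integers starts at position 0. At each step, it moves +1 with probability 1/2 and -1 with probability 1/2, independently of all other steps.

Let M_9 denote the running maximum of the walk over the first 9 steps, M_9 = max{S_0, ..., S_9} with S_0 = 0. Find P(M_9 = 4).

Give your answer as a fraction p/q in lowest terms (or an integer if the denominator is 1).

Answer: 9/128

Derivation:
Let M_9 = max(S_0,...,S_9). Use the reflection principle: for j ≥ 1, #{paths with M_9 ≥ j} = #{S_9 ≥ j} + #{S_9 ≥ j+1}.
By reflection, #{M_9 ≥ 4} = #{S_9 ≥ 4} + #{S_9 ≥ 5} = 46 + 46 = 92.
#{M_9 ≥ 5} = #{S_9 ≥ 5} + #{S_9 ≥ 6} = 46 + 10 = 56.
#{M_9 = 4} = 92 - 56 = 36.
P(M_9 = 4) = 36/512 = 9/128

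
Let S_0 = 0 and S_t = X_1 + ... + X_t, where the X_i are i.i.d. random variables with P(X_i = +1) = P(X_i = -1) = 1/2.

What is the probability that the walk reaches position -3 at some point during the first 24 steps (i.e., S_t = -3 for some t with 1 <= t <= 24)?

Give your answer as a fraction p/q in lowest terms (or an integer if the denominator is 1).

Count via complement. Let g(t,s) = #length-t paths at position s with S_1..S_t all ≠ -3.
g(t,s) = g(t-1,s-1) + g(t-1,s+1) for s ≠ -3; g(t,-3) = 0.
t=0: g(0,0)=1
t=1: g(1,-1)=1 g(1,1)=1
t=2: g(2,-2)=1 g(2,0)=2 g(2,2)=1
t=3: g(3,-1)=3 g(3,1)=3 g(3,3)=1
t=4: g(4,-2)=3 g(4,0)=6 g(4,2)=4 g(4,4)=1
t=5: g(5,-1)=9 g(5,1)=10 g(5,3)=5 g(5,5)=1
t=6: g(6,-2)=9 g(6,0)=19 g(6,2)=15 g(6,4)=6 g(6,6)=1
t=7: g(7,-1)=28 g(7,1)=34 g(7,3)=21 g(7,5)=7 g(7,7)=1
t=8: g(8,-2)=28 g(8,0)=62 g(8,2)=55 g(8,4)=28 g(8,6)=8 g(8,8)=1
t=9: g(9,-1)=90 g(9,1)=117 g(9,3)=83 g(9,5)=36 g(9,7)=9 g(9,9)=1
t=10: g(10,-2)=90 g(10,0)=207 g(10,2)=200 g(10,4)=119 g(10,6)=45 g(10,8)=10 g(10,10)=1
t=11: g(11,-1)=297 g(11,1)=407 g(11,3)=319 g(11,5)=164 g(11,7)=55 g(11,9)=11 g(11,11)=1
t=12: g(12,-2)=297 g(12,0)=704 g(12,2)=726 g(12,4)=483 g(12,6)=219 g(12,8)=66 g(12,10)=12 g(12,12)=1
t=13: g(13,-1)=1001 g(13,1)=1430 g(13,3)=1209 g(13,5)=702 g(13,7)=285 g(13,9)=78 g(13,11)=13 g(13,13)=1
t=14: g(14,-2)=1001 g(14,0)=2431 g(14,2)=2639 g(14,4)=1911 g(14,6)=987 g(14,8)=363 g(14,10)=91 g(14,12)=14 g(14,14)=1
t=15: g(15,-1)=3432 g(15,1)=5070 g(15,3)=4550 g(15,5)=2898 g(15,7)=1350 g(15,9)=454 g(15,11)=105 g(15,13)=15 g(15,15)=1
t=16: g(16,-2)=3432 g(16,0)=8502 g(16,2)=9620 g(16,4)=7448 g(16,6)=4248 g(16,8)=1804 g(16,10)=559 g(16,12)=120 g(16,14)=16 g(16,16)=1
t=17: g(17,-1)=11934 g(17,1)=18122 g(17,3)=17068 g(17,5)=11696 g(17,7)=6052 g(17,9)=2363 g(17,11)=679 g(17,13)=136 g(17,15)=17 g(17,17)=1
t=18: g(18,-2)=11934 g(18,0)=30056 g(18,2)=35190 g(18,4)=28764 g(18,6)=17748 g(18,8)=8415 g(18,10)=3042 g(18,12)=815 g(18,14)=153 g(18,16)=18 g(18,18)=1
t=19: g(19,-1)=41990 g(19,1)=65246 g(19,3)=63954 g(19,5)=46512 g(19,7)=26163 g(19,9)=11457 g(19,11)=3857 g(19,13)=968 g(19,15)=171 g(19,17)=19 g(19,19)=1
t=20: g(20,-2)=41990 g(20,0)=107236 g(20,2)=129200 g(20,4)=110466 g(20,6)=72675 g(20,8)=37620 g(20,10)=15314 g(20,12)=4825 g(20,14)=1139 g(20,16)=190 g(20,18)=20 g(20,20)=1
t=21: g(21,-1)=149226 g(21,1)=236436 g(21,3)=239666 g(21,5)=183141 g(21,7)=110295 g(21,9)=52934 g(21,11)=20139 g(21,13)=5964 g(21,15)=1329 g(21,17)=210 g(21,19)=21 g(21,21)=1
t=22: g(22,-2)=149226 g(22,0)=385662 g(22,2)=476102 g(22,4)=422807 g(22,6)=293436 g(22,8)=163229 g(22,10)=73073 g(22,12)=26103 g(22,14)=7293 g(22,16)=1539 g(22,18)=231 g(22,20)=22 g(22,22)=1
t=23: g(23,-1)=534888 g(23,1)=861764 g(23,3)=898909 g(23,5)=716243 g(23,7)=456665 g(23,9)=236302 g(23,11)=99176 g(23,13)=33396 g(23,15)=8832 g(23,17)=1770 g(23,19)=253 g(23,21)=23 g(23,23)=1
t=24: g(24,-2)=534888 g(24,0)=1396652 g(24,2)=1760673 g(24,4)=1615152 g(24,6)=1172908 g(24,8)=692967 g(24,10)=335478 g(24,12)=132572 g(24,14)=42228 g(24,16)=10602 g(24,18)=2023 g(24,20)=276 g(24,22)=24 g(24,24)=1
Paths never hitting -3: Σ_s g(24,s) = 7696444
Paths hitting -3: 2^24 - 7696444 = 9080772
P = 9080772/16777216 = 2270193/4194304

Answer: 2270193/4194304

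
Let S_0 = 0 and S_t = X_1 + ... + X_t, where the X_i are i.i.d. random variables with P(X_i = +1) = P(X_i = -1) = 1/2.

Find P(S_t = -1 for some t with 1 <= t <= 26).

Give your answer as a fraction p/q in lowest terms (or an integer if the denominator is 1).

Count via complement. Let g(t,s) = #length-t paths at position s with S_1..S_t all ≠ -1.
g(t,s) = g(t-1,s-1) + g(t-1,s+1) for s ≠ -1; g(t,-1) = 0.
t=0: g(0,0)=1
t=1: g(1,1)=1
t=2: g(2,0)=1 g(2,2)=1
t=3: g(3,1)=2 g(3,3)=1
t=4: g(4,0)=2 g(4,2)=3 g(4,4)=1
t=5: g(5,1)=5 g(5,3)=4 g(5,5)=1
t=6: g(6,0)=5 g(6,2)=9 g(6,4)=5 g(6,6)=1
t=7: g(7,1)=14 g(7,3)=14 g(7,5)=6 g(7,7)=1
t=8: g(8,0)=14 g(8,2)=28 g(8,4)=20 g(8,6)=7 g(8,8)=1
t=9: g(9,1)=42 g(9,3)=48 g(9,5)=27 g(9,7)=8 g(9,9)=1
t=10: g(10,0)=42 g(10,2)=90 g(10,4)=75 g(10,6)=35 g(10,8)=9 g(10,10)=1
t=11: g(11,1)=132 g(11,3)=165 g(11,5)=110 g(11,7)=44 g(11,9)=10 g(11,11)=1
t=12: g(12,0)=132 g(12,2)=297 g(12,4)=275 g(12,6)=154 g(12,8)=54 g(12,10)=11 g(12,12)=1
t=13: g(13,1)=429 g(13,3)=572 g(13,5)=429 g(13,7)=208 g(13,9)=65 g(13,11)=12 g(13,13)=1
t=14: g(14,0)=429 g(14,2)=1001 g(14,4)=1001 g(14,6)=637 g(14,8)=273 g(14,10)=77 g(14,12)=13 g(14,14)=1
t=15: g(15,1)=1430 g(15,3)=2002 g(15,5)=1638 g(15,7)=910 g(15,9)=350 g(15,11)=90 g(15,13)=14 g(15,15)=1
t=16: g(16,0)=1430 g(16,2)=3432 g(16,4)=3640 g(16,6)=2548 g(16,8)=1260 g(16,10)=440 g(16,12)=104 g(16,14)=15 g(16,16)=1
t=17: g(17,1)=4862 g(17,3)=7072 g(17,5)=6188 g(17,7)=3808 g(17,9)=1700 g(17,11)=544 g(17,13)=119 g(17,15)=16 g(17,17)=1
t=18: g(18,0)=4862 g(18,2)=11934 g(18,4)=13260 g(18,6)=9996 g(18,8)=5508 g(18,10)=2244 g(18,12)=663 g(18,14)=135 g(18,16)=17 g(18,18)=1
t=19: g(19,1)=16796 g(19,3)=25194 g(19,5)=23256 g(19,7)=15504 g(19,9)=7752 g(19,11)=2907 g(19,13)=798 g(19,15)=152 g(19,17)=18 g(19,19)=1
t=20: g(20,0)=16796 g(20,2)=41990 g(20,4)=48450 g(20,6)=38760 g(20,8)=23256 g(20,10)=10659 g(20,12)=3705 g(20,14)=950 g(20,16)=170 g(20,18)=19 g(20,20)=1
t=21: g(21,1)=58786 g(21,3)=90440 g(21,5)=87210 g(21,7)=62016 g(21,9)=33915 g(21,11)=14364 g(21,13)=4655 g(21,15)=1120 g(21,17)=189 g(21,19)=20 g(21,21)=1
t=22: g(22,0)=58786 g(22,2)=149226 g(22,4)=177650 g(22,6)=149226 g(22,8)=95931 g(22,10)=48279 g(22,12)=19019 g(22,14)=5775 g(22,16)=1309 g(22,18)=209 g(22,20)=21 g(22,22)=1
t=23: g(23,1)=208012 g(23,3)=326876 g(23,5)=326876 g(23,7)=245157 g(23,9)=144210 g(23,11)=67298 g(23,13)=24794 g(23,15)=7084 g(23,17)=1518 g(23,19)=230 g(23,21)=22 g(23,23)=1
t=24: g(24,0)=208012 g(24,2)=534888 g(24,4)=653752 g(24,6)=572033 g(24,8)=389367 g(24,10)=211508 g(24,12)=92092 g(24,14)=31878 g(24,16)=8602 g(24,18)=1748 g(24,20)=252 g(24,22)=23 g(24,24)=1
t=25: g(25,1)=742900 g(25,3)=1188640 g(25,5)=1225785 g(25,7)=961400 g(25,9)=600875 g(25,11)=303600 g(25,13)=123970 g(25,15)=40480 g(25,17)=10350 g(25,19)=2000 g(25,21)=275 g(25,23)=24 g(25,25)=1
t=26: g(26,0)=742900 g(26,2)=1931540 g(26,4)=2414425 g(26,6)=2187185 g(26,8)=1562275 g(26,10)=904475 g(26,12)=427570 g(26,14)=164450 g(26,16)=50830 g(26,18)=12350 g(26,20)=2275 g(26,22)=299 g(26,24)=25 g(26,26)=1
Paths never hitting -1: Σ_s g(26,s) = 10400600
Paths hitting -1: 2^26 - 10400600 = 56708264
P = 56708264/67108864 = 7088533/8388608

Answer: 7088533/8388608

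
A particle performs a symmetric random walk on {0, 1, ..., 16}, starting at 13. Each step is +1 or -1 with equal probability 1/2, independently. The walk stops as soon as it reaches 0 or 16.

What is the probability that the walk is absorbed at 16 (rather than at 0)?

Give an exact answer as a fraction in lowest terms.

Answer: 13/16

Derivation:
Symmetric walk (p = 1/2): the harmonic-function argument gives P(hit 16 before 0 | start at 13) = a/N.
P = 13/16 = 13/16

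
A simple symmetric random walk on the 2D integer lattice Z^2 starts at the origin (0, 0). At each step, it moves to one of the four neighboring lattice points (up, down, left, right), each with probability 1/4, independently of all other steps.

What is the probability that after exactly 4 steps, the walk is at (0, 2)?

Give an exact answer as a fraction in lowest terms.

Answer: 1/16

Derivation:
Let h be the number of horizontal steps (so 4-h are vertical). To end at (0,2) need (h+0)/2 right-steps and ((4-h)+2)/2 up-steps.
Sum over h with 0 ≤ h ≤ 2, h ≡ 0 (mod 2), 4-h ≡ 0 (mod 2):
h=0: C(4,0)·C(0,0)·C(4,3) = 1·1·4 = 4
h=2: C(4,2)·C(2,1)·C(2,2) = 6·2·1 = 12
Total favorable: 16
Total paths: 4^4 = 256
P = 16/256 = 1/16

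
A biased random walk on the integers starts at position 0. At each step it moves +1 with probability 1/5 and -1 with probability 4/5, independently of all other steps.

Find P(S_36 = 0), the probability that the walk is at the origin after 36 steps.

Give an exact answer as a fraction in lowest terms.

Answer: 24945541964976095232/582076609134674072265625

Derivation:
To be at 0 after 36 steps: need exactly 18 steps of +1 and 18 of -1.
Number of such sequences: C(36,18) = 9075135300
Each has probability (1/5)^18 · (4/5)^18 = 68719476736/14551915228366851806640625
P = 9075135300 · 68719476736/14551915228366851806640625 = 24945541964976095232/582076609134674072265625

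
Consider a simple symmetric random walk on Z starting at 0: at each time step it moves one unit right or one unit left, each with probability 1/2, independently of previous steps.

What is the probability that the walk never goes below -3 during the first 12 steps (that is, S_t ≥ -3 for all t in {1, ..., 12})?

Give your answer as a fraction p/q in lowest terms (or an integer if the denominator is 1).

Let f(t,s) = #length-t paths at position s with S_1..S_t all ≥ -3.
f(t,s) = f(t-1,s-1) + f(t-1,s+1) for s ≥ -3; f(t,s) = 0 for s < -3.
t=0: f(0,0)=1
t=1: f(1,-1)=1 f(1,1)=1
t=2: f(2,-2)=1 f(2,0)=2 f(2,2)=1
t=3: f(3,-3)=1 f(3,-1)=3 f(3,1)=3 f(3,3)=1
t=4: f(4,-2)=4 f(4,0)=6 f(4,2)=4 f(4,4)=1
t=5: f(5,-3)=4 f(5,-1)=10 f(5,1)=10 f(5,3)=5 f(5,5)=1
t=6: f(6,-2)=14 f(6,0)=20 f(6,2)=15 f(6,4)=6 f(6,6)=1
t=7: f(7,-3)=14 f(7,-1)=34 f(7,1)=35 f(7,3)=21 f(7,5)=7 f(7,7)=1
t=8: f(8,-2)=48 f(8,0)=69 f(8,2)=56 f(8,4)=28 f(8,6)=8 f(8,8)=1
t=9: f(9,-3)=48 f(9,-1)=117 f(9,1)=125 f(9,3)=84 f(9,5)=36 f(9,7)=9 f(9,9)=1
t=10: f(10,-2)=165 f(10,0)=242 f(10,2)=209 f(10,4)=120 f(10,6)=45 f(10,8)=10 f(10,10)=1
t=11: f(11,-3)=165 f(11,-1)=407 f(11,1)=451 f(11,3)=329 f(11,5)=165 f(11,7)=55 f(11,9)=11 f(11,11)=1
t=12: f(12,-2)=572 f(12,0)=858 f(12,2)=780 f(12,4)=494 f(12,6)=220 f(12,8)=66 f(12,10)=12 f(12,12)=1
Σ_s f(12,s) = 3003
P = 3003/4096 = 3003/4096

Answer: 3003/4096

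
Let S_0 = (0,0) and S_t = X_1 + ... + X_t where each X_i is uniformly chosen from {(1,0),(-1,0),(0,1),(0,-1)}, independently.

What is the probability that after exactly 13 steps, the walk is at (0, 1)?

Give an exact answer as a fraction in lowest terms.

Answer: 184041/4194304

Derivation:
Let h be the number of horizontal steps (so 13-h are vertical). To end at (0,1) need (h+0)/2 right-steps and ((13-h)+1)/2 up-steps.
Sum over h with 0 ≤ h ≤ 12, h ≡ 0 (mod 2), 13-h ≡ 1 (mod 2):
h=0: C(13,0)·C(0,0)·C(13,7) = 1·1·1716 = 1716
h=2: C(13,2)·C(2,1)·C(11,6) = 78·2·462 = 72072
h=4: C(13,4)·C(4,2)·C(9,5) = 715·6·126 = 540540
h=6: C(13,6)·C(6,3)·C(7,4) = 1716·20·35 = 1201200
h=8: C(13,8)·C(8,4)·C(5,3) = 1287·70·10 = 900900
h=10: C(13,10)·C(10,5)·C(3,2) = 286·252·3 = 216216
h=12: C(13,12)·C(12,6)·C(1,1) = 13·924·1 = 12012
Total favorable: 2944656
Total paths: 4^13 = 67108864
P = 2944656/67108864 = 184041/4194304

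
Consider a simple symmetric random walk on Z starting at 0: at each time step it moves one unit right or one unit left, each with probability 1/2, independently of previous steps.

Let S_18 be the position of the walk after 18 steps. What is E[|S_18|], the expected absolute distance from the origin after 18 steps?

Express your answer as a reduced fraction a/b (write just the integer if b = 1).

Answer: 109395/32768

Derivation:
S_18 takes values m ≡ 0 (mod 2) with |m| ≤ 18; P(S_18=m) = C(18,(18+m)/2)/2^18.
Total paths: 2^18 = 262144
Distribution: P(S=-18)=1/262144, P(S=-16)=18/262144, P(S=-14)=153/262144, P(S=-12)=816/262144, P(S=-10)=3060/262144, P(S=-8)=8568/262144, P(S=-6)=18564/262144, P(S=-4)=31824/262144, P(S=-2)=43758/262144, P(S=0)=48620/262144, P(S=2)=43758/262144, P(S=4)=31824/262144, P(S=6)=18564/262144, P(S=8)=8568/262144, P(S=10)=3060/262144, P(S=12)=816/262144, P(S=14)=153/262144, P(S=16)=18/262144, P(S=18)=1/262144
E[|S_18|] = Σ_m |m|·P(S_18=m) = 875160/262144 = 109395/32768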